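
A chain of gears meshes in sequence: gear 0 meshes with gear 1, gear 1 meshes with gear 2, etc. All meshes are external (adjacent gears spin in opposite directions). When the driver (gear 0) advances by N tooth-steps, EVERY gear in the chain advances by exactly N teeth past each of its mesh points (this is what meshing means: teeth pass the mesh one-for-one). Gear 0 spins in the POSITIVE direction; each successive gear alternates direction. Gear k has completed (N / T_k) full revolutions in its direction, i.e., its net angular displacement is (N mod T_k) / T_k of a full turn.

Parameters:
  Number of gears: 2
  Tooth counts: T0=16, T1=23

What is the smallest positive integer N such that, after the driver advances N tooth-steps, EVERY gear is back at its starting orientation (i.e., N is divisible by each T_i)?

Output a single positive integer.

Gear k returns to start when N is a multiple of T_k.
All gears at start simultaneously when N is a common multiple of [16, 23]; the smallest such N is lcm(16, 23).
Start: lcm = T0 = 16
Fold in T1=23: gcd(16, 23) = 1; lcm(16, 23) = 16 * 23 / 1 = 368 / 1 = 368
Full cycle length = 368

Answer: 368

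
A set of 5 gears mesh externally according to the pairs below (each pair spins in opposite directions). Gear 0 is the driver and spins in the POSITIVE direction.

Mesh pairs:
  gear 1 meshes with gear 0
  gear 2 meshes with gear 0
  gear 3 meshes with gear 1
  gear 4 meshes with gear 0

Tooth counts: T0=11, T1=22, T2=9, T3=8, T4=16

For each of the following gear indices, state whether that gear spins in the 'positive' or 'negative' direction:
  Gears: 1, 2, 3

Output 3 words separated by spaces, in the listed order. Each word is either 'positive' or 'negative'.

Gear 0 (driver): positive (depth 0)
  gear 1: meshes with gear 0 -> depth 1 -> negative (opposite of gear 0)
  gear 2: meshes with gear 0 -> depth 1 -> negative (opposite of gear 0)
  gear 3: meshes with gear 1 -> depth 2 -> positive (opposite of gear 1)
  gear 4: meshes with gear 0 -> depth 1 -> negative (opposite of gear 0)
Queried indices 1, 2, 3 -> negative, negative, positive

Answer: negative negative positive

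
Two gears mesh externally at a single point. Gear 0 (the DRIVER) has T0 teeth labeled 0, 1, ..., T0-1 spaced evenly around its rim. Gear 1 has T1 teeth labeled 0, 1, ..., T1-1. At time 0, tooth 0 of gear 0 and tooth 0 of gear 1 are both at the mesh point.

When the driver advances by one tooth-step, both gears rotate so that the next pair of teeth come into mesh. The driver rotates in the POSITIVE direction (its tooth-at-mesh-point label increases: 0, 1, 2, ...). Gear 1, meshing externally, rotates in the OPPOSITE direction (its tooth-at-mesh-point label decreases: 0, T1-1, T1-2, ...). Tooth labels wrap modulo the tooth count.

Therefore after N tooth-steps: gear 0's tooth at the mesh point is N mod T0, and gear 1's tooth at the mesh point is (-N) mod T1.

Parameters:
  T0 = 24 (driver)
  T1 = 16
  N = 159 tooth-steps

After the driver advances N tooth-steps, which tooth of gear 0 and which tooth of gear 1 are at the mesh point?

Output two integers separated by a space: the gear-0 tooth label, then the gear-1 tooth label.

Gear 0 (driver, T0=24): tooth at mesh = N mod T0
  159 = 6 * 24 + 15, so 159 mod 24 = 15
  gear 0 tooth = 15
Gear 1 (driven, T1=16): tooth at mesh = (-N) mod T1
  159 = 9 * 16 + 15, so 159 mod 16 = 15
  (-159) mod 16 = (-15) mod 16 = 16 - 15 = 1
Mesh after 159 steps: gear-0 tooth 15 meets gear-1 tooth 1

Answer: 15 1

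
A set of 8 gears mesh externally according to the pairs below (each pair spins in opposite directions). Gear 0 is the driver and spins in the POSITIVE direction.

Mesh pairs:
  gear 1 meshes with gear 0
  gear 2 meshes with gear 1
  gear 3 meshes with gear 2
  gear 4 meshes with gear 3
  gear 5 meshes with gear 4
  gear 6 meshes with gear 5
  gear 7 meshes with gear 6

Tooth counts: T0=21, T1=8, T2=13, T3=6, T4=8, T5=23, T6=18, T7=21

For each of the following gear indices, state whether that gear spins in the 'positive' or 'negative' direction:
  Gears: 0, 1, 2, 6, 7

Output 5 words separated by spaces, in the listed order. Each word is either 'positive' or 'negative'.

Gear 0 (driver): positive (depth 0)
  gear 1: meshes with gear 0 -> depth 1 -> negative (opposite of gear 0)
  gear 2: meshes with gear 1 -> depth 2 -> positive (opposite of gear 1)
  gear 3: meshes with gear 2 -> depth 3 -> negative (opposite of gear 2)
  gear 4: meshes with gear 3 -> depth 4 -> positive (opposite of gear 3)
  gear 5: meshes with gear 4 -> depth 5 -> negative (opposite of gear 4)
  gear 6: meshes with gear 5 -> depth 6 -> positive (opposite of gear 5)
  gear 7: meshes with gear 6 -> depth 7 -> negative (opposite of gear 6)
Queried indices 0, 1, 2, 6, 7 -> positive, negative, positive, positive, negative

Answer: positive negative positive positive negative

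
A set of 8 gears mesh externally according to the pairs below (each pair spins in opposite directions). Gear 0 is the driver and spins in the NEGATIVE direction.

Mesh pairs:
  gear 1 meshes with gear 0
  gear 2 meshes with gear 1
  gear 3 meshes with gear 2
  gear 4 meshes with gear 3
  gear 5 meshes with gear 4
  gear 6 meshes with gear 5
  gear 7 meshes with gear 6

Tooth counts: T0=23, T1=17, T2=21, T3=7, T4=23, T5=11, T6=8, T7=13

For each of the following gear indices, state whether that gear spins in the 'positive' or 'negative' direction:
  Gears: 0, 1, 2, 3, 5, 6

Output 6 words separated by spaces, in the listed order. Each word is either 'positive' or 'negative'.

Answer: negative positive negative positive positive negative

Derivation:
Gear 0 (driver): negative (depth 0)
  gear 1: meshes with gear 0 -> depth 1 -> positive (opposite of gear 0)
  gear 2: meshes with gear 1 -> depth 2 -> negative (opposite of gear 1)
  gear 3: meshes with gear 2 -> depth 3 -> positive (opposite of gear 2)
  gear 4: meshes with gear 3 -> depth 4 -> negative (opposite of gear 3)
  gear 5: meshes with gear 4 -> depth 5 -> positive (opposite of gear 4)
  gear 6: meshes with gear 5 -> depth 6 -> negative (opposite of gear 5)
  gear 7: meshes with gear 6 -> depth 7 -> positive (opposite of gear 6)
Queried indices 0, 1, 2, 3, 5, 6 -> negative, positive, negative, positive, positive, negative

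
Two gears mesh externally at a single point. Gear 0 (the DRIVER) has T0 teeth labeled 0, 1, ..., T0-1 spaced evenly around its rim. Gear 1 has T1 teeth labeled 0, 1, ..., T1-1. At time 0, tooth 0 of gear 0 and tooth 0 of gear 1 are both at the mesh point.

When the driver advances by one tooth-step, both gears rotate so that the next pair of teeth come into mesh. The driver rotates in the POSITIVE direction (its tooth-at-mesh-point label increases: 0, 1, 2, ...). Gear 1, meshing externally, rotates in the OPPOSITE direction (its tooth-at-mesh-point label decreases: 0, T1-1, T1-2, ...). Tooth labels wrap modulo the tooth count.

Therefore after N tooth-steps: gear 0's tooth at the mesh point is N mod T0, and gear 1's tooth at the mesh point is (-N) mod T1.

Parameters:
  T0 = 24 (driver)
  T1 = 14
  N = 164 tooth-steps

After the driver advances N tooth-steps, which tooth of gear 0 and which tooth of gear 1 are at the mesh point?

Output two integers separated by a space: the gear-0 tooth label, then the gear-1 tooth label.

Gear 0 (driver, T0=24): tooth at mesh = N mod T0
  164 = 6 * 24 + 20, so 164 mod 24 = 20
  gear 0 tooth = 20
Gear 1 (driven, T1=14): tooth at mesh = (-N) mod T1
  164 = 11 * 14 + 10, so 164 mod 14 = 10
  (-164) mod 14 = (-10) mod 14 = 14 - 10 = 4
Mesh after 164 steps: gear-0 tooth 20 meets gear-1 tooth 4

Answer: 20 4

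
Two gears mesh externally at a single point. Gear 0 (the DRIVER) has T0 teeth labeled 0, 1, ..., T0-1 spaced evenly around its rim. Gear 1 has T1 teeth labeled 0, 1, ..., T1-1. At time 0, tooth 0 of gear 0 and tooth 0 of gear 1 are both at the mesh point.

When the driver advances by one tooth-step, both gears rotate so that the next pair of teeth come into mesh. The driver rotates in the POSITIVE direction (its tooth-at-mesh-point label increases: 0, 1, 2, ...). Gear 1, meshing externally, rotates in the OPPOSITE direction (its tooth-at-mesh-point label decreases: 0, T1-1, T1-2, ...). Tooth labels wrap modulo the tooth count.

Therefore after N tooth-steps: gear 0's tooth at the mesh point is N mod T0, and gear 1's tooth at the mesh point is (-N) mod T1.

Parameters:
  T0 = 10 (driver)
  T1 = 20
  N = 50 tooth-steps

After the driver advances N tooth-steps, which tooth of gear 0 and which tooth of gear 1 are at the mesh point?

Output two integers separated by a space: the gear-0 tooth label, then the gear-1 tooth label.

Answer: 0 10

Derivation:
Gear 0 (driver, T0=10): tooth at mesh = N mod T0
  50 = 5 * 10 + 0, so 50 mod 10 = 0
  gear 0 tooth = 0
Gear 1 (driven, T1=20): tooth at mesh = (-N) mod T1
  50 = 2 * 20 + 10, so 50 mod 20 = 10
  (-50) mod 20 = (-10) mod 20 = 20 - 10 = 10
Mesh after 50 steps: gear-0 tooth 0 meets gear-1 tooth 10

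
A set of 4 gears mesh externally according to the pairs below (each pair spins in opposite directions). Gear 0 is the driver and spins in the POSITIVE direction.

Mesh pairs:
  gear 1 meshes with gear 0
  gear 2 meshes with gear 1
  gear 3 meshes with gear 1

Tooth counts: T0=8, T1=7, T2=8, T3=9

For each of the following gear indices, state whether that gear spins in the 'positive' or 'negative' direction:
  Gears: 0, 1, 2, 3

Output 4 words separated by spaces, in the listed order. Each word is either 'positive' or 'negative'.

Answer: positive negative positive positive

Derivation:
Gear 0 (driver): positive (depth 0)
  gear 1: meshes with gear 0 -> depth 1 -> negative (opposite of gear 0)
  gear 2: meshes with gear 1 -> depth 2 -> positive (opposite of gear 1)
  gear 3: meshes with gear 1 -> depth 2 -> positive (opposite of gear 1)
Queried indices 0, 1, 2, 3 -> positive, negative, positive, positive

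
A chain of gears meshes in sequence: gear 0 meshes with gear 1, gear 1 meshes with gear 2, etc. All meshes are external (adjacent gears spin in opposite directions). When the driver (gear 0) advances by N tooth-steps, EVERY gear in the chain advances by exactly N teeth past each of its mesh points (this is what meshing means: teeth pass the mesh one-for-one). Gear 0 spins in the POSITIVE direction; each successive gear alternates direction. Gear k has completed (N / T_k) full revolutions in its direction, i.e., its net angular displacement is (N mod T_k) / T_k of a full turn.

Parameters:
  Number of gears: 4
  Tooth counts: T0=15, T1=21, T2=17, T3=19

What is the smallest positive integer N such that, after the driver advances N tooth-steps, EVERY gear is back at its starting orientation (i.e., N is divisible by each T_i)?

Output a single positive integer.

Answer: 33915

Derivation:
Gear k returns to start when N is a multiple of T_k.
All gears at start simultaneously when N is a common multiple of [15, 21, 17, 19]; the smallest such N is lcm(15, 21, 17, 19).
Start: lcm = T0 = 15
Fold in T1=21: gcd(15, 21) = 3; lcm(15, 21) = 15 * 21 / 3 = 315 / 3 = 105
Fold in T2=17: gcd(105, 17) = 1; lcm(105, 17) = 105 * 17 / 1 = 1785 / 1 = 1785
Fold in T3=19: gcd(1785, 19) = 1; lcm(1785, 19) = 1785 * 19 / 1 = 33915 / 1 = 33915
Full cycle length = 33915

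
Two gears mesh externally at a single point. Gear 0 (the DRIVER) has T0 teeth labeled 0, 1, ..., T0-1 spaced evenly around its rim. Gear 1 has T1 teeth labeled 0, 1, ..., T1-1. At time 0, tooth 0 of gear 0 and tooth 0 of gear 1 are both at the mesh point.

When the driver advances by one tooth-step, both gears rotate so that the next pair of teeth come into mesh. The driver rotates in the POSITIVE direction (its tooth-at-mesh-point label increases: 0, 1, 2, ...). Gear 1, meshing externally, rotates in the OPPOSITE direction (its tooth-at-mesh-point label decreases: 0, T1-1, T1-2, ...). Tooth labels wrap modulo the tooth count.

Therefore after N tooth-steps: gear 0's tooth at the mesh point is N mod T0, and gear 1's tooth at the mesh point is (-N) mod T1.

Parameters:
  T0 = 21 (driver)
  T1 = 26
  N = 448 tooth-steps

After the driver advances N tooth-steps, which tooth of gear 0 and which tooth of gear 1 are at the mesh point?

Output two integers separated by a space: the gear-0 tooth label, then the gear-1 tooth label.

Answer: 7 20

Derivation:
Gear 0 (driver, T0=21): tooth at mesh = N mod T0
  448 = 21 * 21 + 7, so 448 mod 21 = 7
  gear 0 tooth = 7
Gear 1 (driven, T1=26): tooth at mesh = (-N) mod T1
  448 = 17 * 26 + 6, so 448 mod 26 = 6
  (-448) mod 26 = (-6) mod 26 = 26 - 6 = 20
Mesh after 448 steps: gear-0 tooth 7 meets gear-1 tooth 20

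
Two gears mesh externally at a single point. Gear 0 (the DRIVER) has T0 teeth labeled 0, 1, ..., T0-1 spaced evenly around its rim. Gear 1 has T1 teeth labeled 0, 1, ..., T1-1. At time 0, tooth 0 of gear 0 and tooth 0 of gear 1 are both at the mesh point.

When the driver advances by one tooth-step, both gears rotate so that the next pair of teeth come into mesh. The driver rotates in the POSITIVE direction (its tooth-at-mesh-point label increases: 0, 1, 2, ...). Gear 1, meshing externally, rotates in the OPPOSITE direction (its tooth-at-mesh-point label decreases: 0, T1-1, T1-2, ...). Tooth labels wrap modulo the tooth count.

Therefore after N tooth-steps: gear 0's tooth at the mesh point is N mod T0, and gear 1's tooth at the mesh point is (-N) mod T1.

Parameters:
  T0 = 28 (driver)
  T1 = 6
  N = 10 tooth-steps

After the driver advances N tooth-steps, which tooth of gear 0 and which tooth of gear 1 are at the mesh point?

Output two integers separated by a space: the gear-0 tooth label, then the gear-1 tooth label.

Answer: 10 2

Derivation:
Gear 0 (driver, T0=28): tooth at mesh = N mod T0
  10 = 0 * 28 + 10, so 10 mod 28 = 10
  gear 0 tooth = 10
Gear 1 (driven, T1=6): tooth at mesh = (-N) mod T1
  10 = 1 * 6 + 4, so 10 mod 6 = 4
  (-10) mod 6 = (-4) mod 6 = 6 - 4 = 2
Mesh after 10 steps: gear-0 tooth 10 meets gear-1 tooth 2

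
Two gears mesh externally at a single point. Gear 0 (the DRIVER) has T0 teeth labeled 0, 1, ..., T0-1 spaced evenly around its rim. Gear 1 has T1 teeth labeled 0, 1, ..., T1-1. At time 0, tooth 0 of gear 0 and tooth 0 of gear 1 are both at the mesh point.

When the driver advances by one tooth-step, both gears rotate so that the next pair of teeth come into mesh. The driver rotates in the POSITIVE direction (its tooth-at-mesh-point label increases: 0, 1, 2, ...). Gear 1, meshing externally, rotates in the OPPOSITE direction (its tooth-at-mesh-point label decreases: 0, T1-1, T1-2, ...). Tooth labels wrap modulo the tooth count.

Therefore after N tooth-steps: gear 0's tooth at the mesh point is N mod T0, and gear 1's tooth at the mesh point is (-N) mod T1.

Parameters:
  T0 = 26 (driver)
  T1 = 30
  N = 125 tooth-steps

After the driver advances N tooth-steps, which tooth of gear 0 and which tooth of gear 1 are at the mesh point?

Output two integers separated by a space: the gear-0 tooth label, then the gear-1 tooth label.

Gear 0 (driver, T0=26): tooth at mesh = N mod T0
  125 = 4 * 26 + 21, so 125 mod 26 = 21
  gear 0 tooth = 21
Gear 1 (driven, T1=30): tooth at mesh = (-N) mod T1
  125 = 4 * 30 + 5, so 125 mod 30 = 5
  (-125) mod 30 = (-5) mod 30 = 30 - 5 = 25
Mesh after 125 steps: gear-0 tooth 21 meets gear-1 tooth 25

Answer: 21 25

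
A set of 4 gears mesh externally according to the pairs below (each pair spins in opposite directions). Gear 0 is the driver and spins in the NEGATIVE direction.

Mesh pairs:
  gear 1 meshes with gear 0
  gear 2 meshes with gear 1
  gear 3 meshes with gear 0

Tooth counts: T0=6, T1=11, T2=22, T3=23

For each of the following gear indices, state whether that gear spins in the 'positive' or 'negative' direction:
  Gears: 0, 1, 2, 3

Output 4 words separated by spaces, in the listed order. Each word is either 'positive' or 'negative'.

Gear 0 (driver): negative (depth 0)
  gear 1: meshes with gear 0 -> depth 1 -> positive (opposite of gear 0)
  gear 2: meshes with gear 1 -> depth 2 -> negative (opposite of gear 1)
  gear 3: meshes with gear 0 -> depth 1 -> positive (opposite of gear 0)
Queried indices 0, 1, 2, 3 -> negative, positive, negative, positive

Answer: negative positive negative positive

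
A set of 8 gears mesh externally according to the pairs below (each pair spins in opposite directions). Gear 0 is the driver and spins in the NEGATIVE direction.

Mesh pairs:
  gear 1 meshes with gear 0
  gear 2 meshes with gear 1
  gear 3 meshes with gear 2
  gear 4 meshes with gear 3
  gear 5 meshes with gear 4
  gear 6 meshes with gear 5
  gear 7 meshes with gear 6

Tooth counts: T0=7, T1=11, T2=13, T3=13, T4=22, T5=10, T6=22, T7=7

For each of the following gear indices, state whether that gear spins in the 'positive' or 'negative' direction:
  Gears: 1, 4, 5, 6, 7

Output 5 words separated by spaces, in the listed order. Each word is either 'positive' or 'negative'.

Answer: positive negative positive negative positive

Derivation:
Gear 0 (driver): negative (depth 0)
  gear 1: meshes with gear 0 -> depth 1 -> positive (opposite of gear 0)
  gear 2: meshes with gear 1 -> depth 2 -> negative (opposite of gear 1)
  gear 3: meshes with gear 2 -> depth 3 -> positive (opposite of gear 2)
  gear 4: meshes with gear 3 -> depth 4 -> negative (opposite of gear 3)
  gear 5: meshes with gear 4 -> depth 5 -> positive (opposite of gear 4)
  gear 6: meshes with gear 5 -> depth 6 -> negative (opposite of gear 5)
  gear 7: meshes with gear 6 -> depth 7 -> positive (opposite of gear 6)
Queried indices 1, 4, 5, 6, 7 -> positive, negative, positive, negative, positive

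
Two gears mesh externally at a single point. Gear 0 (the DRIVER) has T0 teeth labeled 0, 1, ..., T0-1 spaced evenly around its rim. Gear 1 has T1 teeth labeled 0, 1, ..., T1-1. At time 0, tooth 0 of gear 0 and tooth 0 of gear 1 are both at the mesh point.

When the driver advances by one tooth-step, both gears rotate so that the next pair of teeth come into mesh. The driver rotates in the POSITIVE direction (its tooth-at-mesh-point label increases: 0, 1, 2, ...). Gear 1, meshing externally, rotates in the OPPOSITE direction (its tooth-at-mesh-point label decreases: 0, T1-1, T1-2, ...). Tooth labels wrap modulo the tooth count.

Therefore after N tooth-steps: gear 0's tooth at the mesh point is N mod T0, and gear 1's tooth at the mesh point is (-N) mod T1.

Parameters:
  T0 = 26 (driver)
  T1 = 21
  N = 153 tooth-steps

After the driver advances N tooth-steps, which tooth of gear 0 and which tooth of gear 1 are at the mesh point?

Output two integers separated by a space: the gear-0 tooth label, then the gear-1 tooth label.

Answer: 23 15

Derivation:
Gear 0 (driver, T0=26): tooth at mesh = N mod T0
  153 = 5 * 26 + 23, so 153 mod 26 = 23
  gear 0 tooth = 23
Gear 1 (driven, T1=21): tooth at mesh = (-N) mod T1
  153 = 7 * 21 + 6, so 153 mod 21 = 6
  (-153) mod 21 = (-6) mod 21 = 21 - 6 = 15
Mesh after 153 steps: gear-0 tooth 23 meets gear-1 tooth 15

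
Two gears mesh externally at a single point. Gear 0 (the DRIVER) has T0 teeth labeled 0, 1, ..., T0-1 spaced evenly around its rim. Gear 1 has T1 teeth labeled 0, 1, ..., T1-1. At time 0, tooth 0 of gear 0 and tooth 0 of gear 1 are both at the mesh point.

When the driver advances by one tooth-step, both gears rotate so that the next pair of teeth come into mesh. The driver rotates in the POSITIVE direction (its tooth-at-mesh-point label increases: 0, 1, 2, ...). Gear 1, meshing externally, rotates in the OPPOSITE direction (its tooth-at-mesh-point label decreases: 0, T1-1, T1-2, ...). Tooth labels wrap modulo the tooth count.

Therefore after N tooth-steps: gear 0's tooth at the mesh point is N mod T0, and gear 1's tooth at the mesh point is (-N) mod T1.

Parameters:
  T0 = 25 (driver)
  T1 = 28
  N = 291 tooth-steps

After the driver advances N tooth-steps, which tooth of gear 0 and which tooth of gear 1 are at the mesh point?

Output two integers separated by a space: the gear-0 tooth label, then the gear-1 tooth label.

Answer: 16 17

Derivation:
Gear 0 (driver, T0=25): tooth at mesh = N mod T0
  291 = 11 * 25 + 16, so 291 mod 25 = 16
  gear 0 tooth = 16
Gear 1 (driven, T1=28): tooth at mesh = (-N) mod T1
  291 = 10 * 28 + 11, so 291 mod 28 = 11
  (-291) mod 28 = (-11) mod 28 = 28 - 11 = 17
Mesh after 291 steps: gear-0 tooth 16 meets gear-1 tooth 17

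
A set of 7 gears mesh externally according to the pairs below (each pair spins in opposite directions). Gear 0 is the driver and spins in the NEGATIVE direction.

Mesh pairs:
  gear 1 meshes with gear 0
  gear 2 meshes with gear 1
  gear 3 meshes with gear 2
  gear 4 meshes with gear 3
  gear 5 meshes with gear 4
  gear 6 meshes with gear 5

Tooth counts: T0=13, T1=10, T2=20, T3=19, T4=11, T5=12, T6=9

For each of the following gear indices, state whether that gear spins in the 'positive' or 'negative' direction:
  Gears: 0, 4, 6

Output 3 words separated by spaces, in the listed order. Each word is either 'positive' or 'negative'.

Answer: negative negative negative

Derivation:
Gear 0 (driver): negative (depth 0)
  gear 1: meshes with gear 0 -> depth 1 -> positive (opposite of gear 0)
  gear 2: meshes with gear 1 -> depth 2 -> negative (opposite of gear 1)
  gear 3: meshes with gear 2 -> depth 3 -> positive (opposite of gear 2)
  gear 4: meshes with gear 3 -> depth 4 -> negative (opposite of gear 3)
  gear 5: meshes with gear 4 -> depth 5 -> positive (opposite of gear 4)
  gear 6: meshes with gear 5 -> depth 6 -> negative (opposite of gear 5)
Queried indices 0, 4, 6 -> negative, negative, negative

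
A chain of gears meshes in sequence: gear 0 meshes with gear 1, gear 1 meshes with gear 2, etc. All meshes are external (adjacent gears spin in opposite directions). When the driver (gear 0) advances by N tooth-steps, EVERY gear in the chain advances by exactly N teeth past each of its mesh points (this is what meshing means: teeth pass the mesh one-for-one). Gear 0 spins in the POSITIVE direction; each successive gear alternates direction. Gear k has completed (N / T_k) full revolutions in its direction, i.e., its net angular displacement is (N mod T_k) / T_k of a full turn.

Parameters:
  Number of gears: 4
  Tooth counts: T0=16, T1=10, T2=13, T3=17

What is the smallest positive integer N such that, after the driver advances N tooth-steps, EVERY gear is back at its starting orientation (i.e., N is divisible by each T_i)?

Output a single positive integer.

Gear k returns to start when N is a multiple of T_k.
All gears at start simultaneously when N is a common multiple of [16, 10, 13, 17]; the smallest such N is lcm(16, 10, 13, 17).
Start: lcm = T0 = 16
Fold in T1=10: gcd(16, 10) = 2; lcm(16, 10) = 16 * 10 / 2 = 160 / 2 = 80
Fold in T2=13: gcd(80, 13) = 1; lcm(80, 13) = 80 * 13 / 1 = 1040 / 1 = 1040
Fold in T3=17: gcd(1040, 17) = 1; lcm(1040, 17) = 1040 * 17 / 1 = 17680 / 1 = 17680
Full cycle length = 17680

Answer: 17680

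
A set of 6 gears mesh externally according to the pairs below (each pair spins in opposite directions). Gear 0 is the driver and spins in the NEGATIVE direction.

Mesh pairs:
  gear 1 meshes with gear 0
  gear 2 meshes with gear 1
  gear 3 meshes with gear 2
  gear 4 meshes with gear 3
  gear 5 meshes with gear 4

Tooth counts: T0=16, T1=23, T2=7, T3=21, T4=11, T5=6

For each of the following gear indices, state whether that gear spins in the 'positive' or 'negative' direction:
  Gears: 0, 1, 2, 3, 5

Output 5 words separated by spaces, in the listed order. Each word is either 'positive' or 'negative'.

Answer: negative positive negative positive positive

Derivation:
Gear 0 (driver): negative (depth 0)
  gear 1: meshes with gear 0 -> depth 1 -> positive (opposite of gear 0)
  gear 2: meshes with gear 1 -> depth 2 -> negative (opposite of gear 1)
  gear 3: meshes with gear 2 -> depth 3 -> positive (opposite of gear 2)
  gear 4: meshes with gear 3 -> depth 4 -> negative (opposite of gear 3)
  gear 5: meshes with gear 4 -> depth 5 -> positive (opposite of gear 4)
Queried indices 0, 1, 2, 3, 5 -> negative, positive, negative, positive, positive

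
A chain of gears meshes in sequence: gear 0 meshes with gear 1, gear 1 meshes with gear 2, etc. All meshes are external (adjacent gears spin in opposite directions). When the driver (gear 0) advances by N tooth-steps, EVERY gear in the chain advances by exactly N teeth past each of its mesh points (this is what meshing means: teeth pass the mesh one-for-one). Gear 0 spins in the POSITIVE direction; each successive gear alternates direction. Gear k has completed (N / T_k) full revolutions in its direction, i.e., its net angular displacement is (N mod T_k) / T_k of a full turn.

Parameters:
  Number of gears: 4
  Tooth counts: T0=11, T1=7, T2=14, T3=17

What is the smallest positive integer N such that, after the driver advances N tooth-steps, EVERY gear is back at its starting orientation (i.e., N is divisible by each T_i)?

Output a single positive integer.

Answer: 2618

Derivation:
Gear k returns to start when N is a multiple of T_k.
All gears at start simultaneously when N is a common multiple of [11, 7, 14, 17]; the smallest such N is lcm(11, 7, 14, 17).
Start: lcm = T0 = 11
Fold in T1=7: gcd(11, 7) = 1; lcm(11, 7) = 11 * 7 / 1 = 77 / 1 = 77
Fold in T2=14: gcd(77, 14) = 7; lcm(77, 14) = 77 * 14 / 7 = 1078 / 7 = 154
Fold in T3=17: gcd(154, 17) = 1; lcm(154, 17) = 154 * 17 / 1 = 2618 / 1 = 2618
Full cycle length = 2618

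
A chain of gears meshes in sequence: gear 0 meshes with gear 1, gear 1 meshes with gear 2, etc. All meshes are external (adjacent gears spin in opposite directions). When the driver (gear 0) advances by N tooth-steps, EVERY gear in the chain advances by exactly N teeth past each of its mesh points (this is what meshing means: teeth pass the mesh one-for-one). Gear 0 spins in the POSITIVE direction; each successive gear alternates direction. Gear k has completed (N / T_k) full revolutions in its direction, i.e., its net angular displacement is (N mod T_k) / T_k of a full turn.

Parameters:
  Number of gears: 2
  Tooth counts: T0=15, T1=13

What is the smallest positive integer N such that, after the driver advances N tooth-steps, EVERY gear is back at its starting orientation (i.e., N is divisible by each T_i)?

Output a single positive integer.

Answer: 195

Derivation:
Gear k returns to start when N is a multiple of T_k.
All gears at start simultaneously when N is a common multiple of [15, 13]; the smallest such N is lcm(15, 13).
Start: lcm = T0 = 15
Fold in T1=13: gcd(15, 13) = 1; lcm(15, 13) = 15 * 13 / 1 = 195 / 1 = 195
Full cycle length = 195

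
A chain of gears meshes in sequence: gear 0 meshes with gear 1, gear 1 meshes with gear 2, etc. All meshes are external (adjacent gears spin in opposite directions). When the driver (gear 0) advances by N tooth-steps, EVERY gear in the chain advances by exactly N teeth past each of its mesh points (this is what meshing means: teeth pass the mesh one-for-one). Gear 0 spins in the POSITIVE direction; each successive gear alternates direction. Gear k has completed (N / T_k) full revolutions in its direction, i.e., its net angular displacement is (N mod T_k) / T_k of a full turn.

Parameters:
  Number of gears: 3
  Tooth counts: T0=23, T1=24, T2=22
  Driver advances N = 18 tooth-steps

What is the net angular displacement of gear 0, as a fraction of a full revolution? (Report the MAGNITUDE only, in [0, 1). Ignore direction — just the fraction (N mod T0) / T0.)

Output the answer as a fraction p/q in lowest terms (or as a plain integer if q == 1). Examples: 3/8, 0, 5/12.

Chain of 3 gears, tooth counts: [23, 24, 22]
  gear 0: T0=23, direction=positive, advance = 18 mod 23 = 18 teeth = 18/23 turn
  gear 1: T1=24, direction=negative, advance = 18 mod 24 = 18 teeth = 18/24 turn
  gear 2: T2=22, direction=positive, advance = 18 mod 22 = 18 teeth = 18/22 turn
Gear 0: 18 mod 23 = 18
Fraction = 18 / 23 = 18/23 (gcd(18,23)=1) = 18/23

Answer: 18/23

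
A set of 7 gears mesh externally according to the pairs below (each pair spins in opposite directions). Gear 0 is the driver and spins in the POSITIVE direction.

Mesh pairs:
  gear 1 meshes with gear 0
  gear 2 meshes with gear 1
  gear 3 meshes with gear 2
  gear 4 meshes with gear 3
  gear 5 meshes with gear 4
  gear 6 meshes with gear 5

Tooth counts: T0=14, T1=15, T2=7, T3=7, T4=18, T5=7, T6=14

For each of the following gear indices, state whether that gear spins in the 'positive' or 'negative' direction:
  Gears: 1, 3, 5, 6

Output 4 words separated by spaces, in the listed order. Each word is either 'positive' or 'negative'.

Answer: negative negative negative positive

Derivation:
Gear 0 (driver): positive (depth 0)
  gear 1: meshes with gear 0 -> depth 1 -> negative (opposite of gear 0)
  gear 2: meshes with gear 1 -> depth 2 -> positive (opposite of gear 1)
  gear 3: meshes with gear 2 -> depth 3 -> negative (opposite of gear 2)
  gear 4: meshes with gear 3 -> depth 4 -> positive (opposite of gear 3)
  gear 5: meshes with gear 4 -> depth 5 -> negative (opposite of gear 4)
  gear 6: meshes with gear 5 -> depth 6 -> positive (opposite of gear 5)
Queried indices 1, 3, 5, 6 -> negative, negative, negative, positive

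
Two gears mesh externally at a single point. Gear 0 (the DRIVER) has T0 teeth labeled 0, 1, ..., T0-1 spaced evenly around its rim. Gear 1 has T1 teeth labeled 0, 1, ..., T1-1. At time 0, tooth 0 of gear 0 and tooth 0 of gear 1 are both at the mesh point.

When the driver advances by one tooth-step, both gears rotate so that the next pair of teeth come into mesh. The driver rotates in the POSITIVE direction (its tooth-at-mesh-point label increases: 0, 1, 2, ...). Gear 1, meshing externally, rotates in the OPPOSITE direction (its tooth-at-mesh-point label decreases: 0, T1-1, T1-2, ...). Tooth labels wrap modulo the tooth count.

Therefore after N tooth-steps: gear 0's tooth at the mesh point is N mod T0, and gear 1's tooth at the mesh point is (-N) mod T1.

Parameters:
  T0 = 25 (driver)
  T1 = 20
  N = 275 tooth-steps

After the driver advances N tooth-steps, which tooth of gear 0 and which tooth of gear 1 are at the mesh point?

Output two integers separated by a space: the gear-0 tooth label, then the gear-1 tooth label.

Gear 0 (driver, T0=25): tooth at mesh = N mod T0
  275 = 11 * 25 + 0, so 275 mod 25 = 0
  gear 0 tooth = 0
Gear 1 (driven, T1=20): tooth at mesh = (-N) mod T1
  275 = 13 * 20 + 15, so 275 mod 20 = 15
  (-275) mod 20 = (-15) mod 20 = 20 - 15 = 5
Mesh after 275 steps: gear-0 tooth 0 meets gear-1 tooth 5

Answer: 0 5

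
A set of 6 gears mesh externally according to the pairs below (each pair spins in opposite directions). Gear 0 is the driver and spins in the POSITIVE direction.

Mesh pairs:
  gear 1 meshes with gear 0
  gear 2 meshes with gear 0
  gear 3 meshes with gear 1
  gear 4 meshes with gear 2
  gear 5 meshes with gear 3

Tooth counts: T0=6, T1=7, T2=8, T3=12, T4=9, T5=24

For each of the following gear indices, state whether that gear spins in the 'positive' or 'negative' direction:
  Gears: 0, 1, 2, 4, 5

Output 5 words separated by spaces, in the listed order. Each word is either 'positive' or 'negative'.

Gear 0 (driver): positive (depth 0)
  gear 1: meshes with gear 0 -> depth 1 -> negative (opposite of gear 0)
  gear 2: meshes with gear 0 -> depth 1 -> negative (opposite of gear 0)
  gear 3: meshes with gear 1 -> depth 2 -> positive (opposite of gear 1)
  gear 4: meshes with gear 2 -> depth 2 -> positive (opposite of gear 2)
  gear 5: meshes with gear 3 -> depth 3 -> negative (opposite of gear 3)
Queried indices 0, 1, 2, 4, 5 -> positive, negative, negative, positive, negative

Answer: positive negative negative positive negative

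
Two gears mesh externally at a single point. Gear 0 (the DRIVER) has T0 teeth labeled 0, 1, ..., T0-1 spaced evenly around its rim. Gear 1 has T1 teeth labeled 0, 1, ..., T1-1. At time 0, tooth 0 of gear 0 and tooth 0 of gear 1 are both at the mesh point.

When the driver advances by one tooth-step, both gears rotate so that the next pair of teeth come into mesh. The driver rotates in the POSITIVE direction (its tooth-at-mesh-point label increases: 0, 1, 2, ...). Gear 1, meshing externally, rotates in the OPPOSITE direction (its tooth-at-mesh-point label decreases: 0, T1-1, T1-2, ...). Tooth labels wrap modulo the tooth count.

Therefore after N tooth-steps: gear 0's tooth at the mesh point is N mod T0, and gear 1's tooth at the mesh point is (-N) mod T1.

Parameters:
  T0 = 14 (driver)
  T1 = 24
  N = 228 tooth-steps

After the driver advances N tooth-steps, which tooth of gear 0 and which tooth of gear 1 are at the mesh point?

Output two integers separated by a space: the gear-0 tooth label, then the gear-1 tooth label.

Answer: 4 12

Derivation:
Gear 0 (driver, T0=14): tooth at mesh = N mod T0
  228 = 16 * 14 + 4, so 228 mod 14 = 4
  gear 0 tooth = 4
Gear 1 (driven, T1=24): tooth at mesh = (-N) mod T1
  228 = 9 * 24 + 12, so 228 mod 24 = 12
  (-228) mod 24 = (-12) mod 24 = 24 - 12 = 12
Mesh after 228 steps: gear-0 tooth 4 meets gear-1 tooth 12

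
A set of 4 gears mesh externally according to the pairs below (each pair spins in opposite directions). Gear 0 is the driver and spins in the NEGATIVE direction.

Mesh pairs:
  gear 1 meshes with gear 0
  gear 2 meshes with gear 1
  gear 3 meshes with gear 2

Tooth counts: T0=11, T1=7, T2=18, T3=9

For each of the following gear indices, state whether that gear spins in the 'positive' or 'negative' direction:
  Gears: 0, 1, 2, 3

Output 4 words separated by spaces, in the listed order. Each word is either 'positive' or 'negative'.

Answer: negative positive negative positive

Derivation:
Gear 0 (driver): negative (depth 0)
  gear 1: meshes with gear 0 -> depth 1 -> positive (opposite of gear 0)
  gear 2: meshes with gear 1 -> depth 2 -> negative (opposite of gear 1)
  gear 3: meshes with gear 2 -> depth 3 -> positive (opposite of gear 2)
Queried indices 0, 1, 2, 3 -> negative, positive, negative, positive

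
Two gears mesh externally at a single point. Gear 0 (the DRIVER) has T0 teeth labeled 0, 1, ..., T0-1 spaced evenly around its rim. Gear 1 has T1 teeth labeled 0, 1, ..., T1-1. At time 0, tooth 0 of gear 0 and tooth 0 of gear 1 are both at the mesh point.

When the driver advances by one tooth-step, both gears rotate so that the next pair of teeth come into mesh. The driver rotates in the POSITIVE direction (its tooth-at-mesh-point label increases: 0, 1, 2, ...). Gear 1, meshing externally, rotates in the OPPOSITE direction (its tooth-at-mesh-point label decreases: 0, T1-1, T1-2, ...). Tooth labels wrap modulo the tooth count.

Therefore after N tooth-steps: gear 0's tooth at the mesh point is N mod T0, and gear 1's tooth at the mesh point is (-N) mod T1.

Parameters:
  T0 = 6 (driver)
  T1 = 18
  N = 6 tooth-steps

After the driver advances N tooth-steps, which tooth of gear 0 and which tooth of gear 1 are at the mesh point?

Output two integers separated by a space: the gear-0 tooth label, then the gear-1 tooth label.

Gear 0 (driver, T0=6): tooth at mesh = N mod T0
  6 = 1 * 6 + 0, so 6 mod 6 = 0
  gear 0 tooth = 0
Gear 1 (driven, T1=18): tooth at mesh = (-N) mod T1
  6 = 0 * 18 + 6, so 6 mod 18 = 6
  (-6) mod 18 = (-6) mod 18 = 18 - 6 = 12
Mesh after 6 steps: gear-0 tooth 0 meets gear-1 tooth 12

Answer: 0 12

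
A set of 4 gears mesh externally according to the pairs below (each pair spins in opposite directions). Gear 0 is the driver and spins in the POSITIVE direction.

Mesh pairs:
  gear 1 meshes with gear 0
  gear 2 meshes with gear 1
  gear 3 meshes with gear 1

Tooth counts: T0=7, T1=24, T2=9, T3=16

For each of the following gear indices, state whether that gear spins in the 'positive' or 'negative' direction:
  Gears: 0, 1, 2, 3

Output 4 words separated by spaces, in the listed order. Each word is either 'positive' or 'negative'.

Gear 0 (driver): positive (depth 0)
  gear 1: meshes with gear 0 -> depth 1 -> negative (opposite of gear 0)
  gear 2: meshes with gear 1 -> depth 2 -> positive (opposite of gear 1)
  gear 3: meshes with gear 1 -> depth 2 -> positive (opposite of gear 1)
Queried indices 0, 1, 2, 3 -> positive, negative, positive, positive

Answer: positive negative positive positive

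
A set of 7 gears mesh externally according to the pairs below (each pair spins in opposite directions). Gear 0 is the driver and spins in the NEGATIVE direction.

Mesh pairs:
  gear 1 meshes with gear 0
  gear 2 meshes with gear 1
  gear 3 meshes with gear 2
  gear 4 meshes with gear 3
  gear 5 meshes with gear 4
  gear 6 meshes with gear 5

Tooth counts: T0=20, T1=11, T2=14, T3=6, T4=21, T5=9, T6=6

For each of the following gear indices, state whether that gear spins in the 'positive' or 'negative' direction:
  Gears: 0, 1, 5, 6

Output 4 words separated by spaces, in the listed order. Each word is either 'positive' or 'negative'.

Answer: negative positive positive negative

Derivation:
Gear 0 (driver): negative (depth 0)
  gear 1: meshes with gear 0 -> depth 1 -> positive (opposite of gear 0)
  gear 2: meshes with gear 1 -> depth 2 -> negative (opposite of gear 1)
  gear 3: meshes with gear 2 -> depth 3 -> positive (opposite of gear 2)
  gear 4: meshes with gear 3 -> depth 4 -> negative (opposite of gear 3)
  gear 5: meshes with gear 4 -> depth 5 -> positive (opposite of gear 4)
  gear 6: meshes with gear 5 -> depth 6 -> negative (opposite of gear 5)
Queried indices 0, 1, 5, 6 -> negative, positive, positive, negative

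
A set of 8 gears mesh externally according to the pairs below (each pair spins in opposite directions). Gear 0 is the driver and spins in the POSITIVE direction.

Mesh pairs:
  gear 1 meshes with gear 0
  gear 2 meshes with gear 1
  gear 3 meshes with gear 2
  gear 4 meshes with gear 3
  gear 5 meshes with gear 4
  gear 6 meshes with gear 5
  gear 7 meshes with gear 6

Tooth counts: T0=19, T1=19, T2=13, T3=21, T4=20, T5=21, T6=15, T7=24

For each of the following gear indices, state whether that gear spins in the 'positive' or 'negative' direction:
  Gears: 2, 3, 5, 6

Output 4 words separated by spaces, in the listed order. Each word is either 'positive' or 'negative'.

Gear 0 (driver): positive (depth 0)
  gear 1: meshes with gear 0 -> depth 1 -> negative (opposite of gear 0)
  gear 2: meshes with gear 1 -> depth 2 -> positive (opposite of gear 1)
  gear 3: meshes with gear 2 -> depth 3 -> negative (opposite of gear 2)
  gear 4: meshes with gear 3 -> depth 4 -> positive (opposite of gear 3)
  gear 5: meshes with gear 4 -> depth 5 -> negative (opposite of gear 4)
  gear 6: meshes with gear 5 -> depth 6 -> positive (opposite of gear 5)
  gear 7: meshes with gear 6 -> depth 7 -> negative (opposite of gear 6)
Queried indices 2, 3, 5, 6 -> positive, negative, negative, positive

Answer: positive negative negative positive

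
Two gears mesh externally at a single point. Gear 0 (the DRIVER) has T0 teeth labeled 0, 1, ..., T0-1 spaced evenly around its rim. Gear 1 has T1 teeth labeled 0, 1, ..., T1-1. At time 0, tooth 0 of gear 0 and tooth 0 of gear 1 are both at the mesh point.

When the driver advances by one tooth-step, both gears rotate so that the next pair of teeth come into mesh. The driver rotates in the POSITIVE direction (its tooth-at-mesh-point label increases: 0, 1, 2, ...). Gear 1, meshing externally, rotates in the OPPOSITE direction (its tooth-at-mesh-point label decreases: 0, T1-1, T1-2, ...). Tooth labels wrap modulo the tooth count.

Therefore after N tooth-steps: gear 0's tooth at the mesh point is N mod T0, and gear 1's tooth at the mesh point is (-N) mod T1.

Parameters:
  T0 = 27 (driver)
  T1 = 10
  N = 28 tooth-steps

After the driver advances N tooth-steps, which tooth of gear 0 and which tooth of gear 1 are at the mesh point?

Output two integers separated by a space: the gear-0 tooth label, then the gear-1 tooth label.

Gear 0 (driver, T0=27): tooth at mesh = N mod T0
  28 = 1 * 27 + 1, so 28 mod 27 = 1
  gear 0 tooth = 1
Gear 1 (driven, T1=10): tooth at mesh = (-N) mod T1
  28 = 2 * 10 + 8, so 28 mod 10 = 8
  (-28) mod 10 = (-8) mod 10 = 10 - 8 = 2
Mesh after 28 steps: gear-0 tooth 1 meets gear-1 tooth 2

Answer: 1 2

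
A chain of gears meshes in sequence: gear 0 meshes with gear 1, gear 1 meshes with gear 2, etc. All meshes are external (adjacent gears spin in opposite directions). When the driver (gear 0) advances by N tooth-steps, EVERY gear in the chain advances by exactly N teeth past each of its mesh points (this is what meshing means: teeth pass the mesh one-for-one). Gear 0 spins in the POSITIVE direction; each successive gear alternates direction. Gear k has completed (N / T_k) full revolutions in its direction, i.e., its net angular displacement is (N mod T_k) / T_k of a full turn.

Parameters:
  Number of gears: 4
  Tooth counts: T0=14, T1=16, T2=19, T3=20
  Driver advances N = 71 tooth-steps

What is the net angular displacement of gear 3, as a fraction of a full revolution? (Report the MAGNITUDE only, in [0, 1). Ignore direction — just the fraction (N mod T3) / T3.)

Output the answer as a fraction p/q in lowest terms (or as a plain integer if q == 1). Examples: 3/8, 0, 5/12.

Chain of 4 gears, tooth counts: [14, 16, 19, 20]
  gear 0: T0=14, direction=positive, advance = 71 mod 14 = 1 teeth = 1/14 turn
  gear 1: T1=16, direction=negative, advance = 71 mod 16 = 7 teeth = 7/16 turn
  gear 2: T2=19, direction=positive, advance = 71 mod 19 = 14 teeth = 14/19 turn
  gear 3: T3=20, direction=negative, advance = 71 mod 20 = 11 teeth = 11/20 turn
Gear 3: 71 mod 20 = 11
Fraction = 11 / 20 = 11/20 (gcd(11,20)=1) = 11/20

Answer: 11/20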